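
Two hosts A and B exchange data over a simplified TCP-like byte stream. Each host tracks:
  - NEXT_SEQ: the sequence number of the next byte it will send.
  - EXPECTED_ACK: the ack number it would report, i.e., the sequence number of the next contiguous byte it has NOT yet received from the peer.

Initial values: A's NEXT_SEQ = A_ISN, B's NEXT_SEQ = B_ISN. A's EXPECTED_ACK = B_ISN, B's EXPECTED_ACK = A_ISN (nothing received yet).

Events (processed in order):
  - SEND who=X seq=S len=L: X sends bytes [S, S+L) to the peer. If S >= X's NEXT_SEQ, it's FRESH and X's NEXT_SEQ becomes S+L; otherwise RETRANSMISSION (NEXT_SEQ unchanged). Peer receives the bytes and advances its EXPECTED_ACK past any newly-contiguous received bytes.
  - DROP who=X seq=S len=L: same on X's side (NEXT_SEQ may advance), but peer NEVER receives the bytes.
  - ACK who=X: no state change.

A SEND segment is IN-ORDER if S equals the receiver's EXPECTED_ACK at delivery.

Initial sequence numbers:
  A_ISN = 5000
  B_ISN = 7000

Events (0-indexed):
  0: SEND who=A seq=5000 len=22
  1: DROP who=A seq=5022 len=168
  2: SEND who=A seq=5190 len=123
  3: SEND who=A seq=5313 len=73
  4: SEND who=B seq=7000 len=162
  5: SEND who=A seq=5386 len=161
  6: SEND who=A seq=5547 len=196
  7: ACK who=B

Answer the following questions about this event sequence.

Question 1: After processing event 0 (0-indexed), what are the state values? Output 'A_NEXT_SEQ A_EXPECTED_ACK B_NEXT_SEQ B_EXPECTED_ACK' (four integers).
After event 0: A_seq=5022 A_ack=7000 B_seq=7000 B_ack=5022

5022 7000 7000 5022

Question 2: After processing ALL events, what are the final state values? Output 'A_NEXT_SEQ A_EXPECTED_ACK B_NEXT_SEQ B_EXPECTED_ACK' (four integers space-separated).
After event 0: A_seq=5022 A_ack=7000 B_seq=7000 B_ack=5022
After event 1: A_seq=5190 A_ack=7000 B_seq=7000 B_ack=5022
After event 2: A_seq=5313 A_ack=7000 B_seq=7000 B_ack=5022
After event 3: A_seq=5386 A_ack=7000 B_seq=7000 B_ack=5022
After event 4: A_seq=5386 A_ack=7162 B_seq=7162 B_ack=5022
After event 5: A_seq=5547 A_ack=7162 B_seq=7162 B_ack=5022
After event 6: A_seq=5743 A_ack=7162 B_seq=7162 B_ack=5022
After event 7: A_seq=5743 A_ack=7162 B_seq=7162 B_ack=5022

Answer: 5743 7162 7162 5022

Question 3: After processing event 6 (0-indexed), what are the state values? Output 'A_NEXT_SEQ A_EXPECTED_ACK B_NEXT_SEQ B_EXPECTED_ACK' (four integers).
After event 0: A_seq=5022 A_ack=7000 B_seq=7000 B_ack=5022
After event 1: A_seq=5190 A_ack=7000 B_seq=7000 B_ack=5022
After event 2: A_seq=5313 A_ack=7000 B_seq=7000 B_ack=5022
After event 3: A_seq=5386 A_ack=7000 B_seq=7000 B_ack=5022
After event 4: A_seq=5386 A_ack=7162 B_seq=7162 B_ack=5022
After event 5: A_seq=5547 A_ack=7162 B_seq=7162 B_ack=5022
After event 6: A_seq=5743 A_ack=7162 B_seq=7162 B_ack=5022

5743 7162 7162 5022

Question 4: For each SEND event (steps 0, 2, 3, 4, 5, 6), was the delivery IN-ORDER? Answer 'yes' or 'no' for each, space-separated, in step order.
Answer: yes no no yes no no

Derivation:
Step 0: SEND seq=5000 -> in-order
Step 2: SEND seq=5190 -> out-of-order
Step 3: SEND seq=5313 -> out-of-order
Step 4: SEND seq=7000 -> in-order
Step 5: SEND seq=5386 -> out-of-order
Step 6: SEND seq=5547 -> out-of-order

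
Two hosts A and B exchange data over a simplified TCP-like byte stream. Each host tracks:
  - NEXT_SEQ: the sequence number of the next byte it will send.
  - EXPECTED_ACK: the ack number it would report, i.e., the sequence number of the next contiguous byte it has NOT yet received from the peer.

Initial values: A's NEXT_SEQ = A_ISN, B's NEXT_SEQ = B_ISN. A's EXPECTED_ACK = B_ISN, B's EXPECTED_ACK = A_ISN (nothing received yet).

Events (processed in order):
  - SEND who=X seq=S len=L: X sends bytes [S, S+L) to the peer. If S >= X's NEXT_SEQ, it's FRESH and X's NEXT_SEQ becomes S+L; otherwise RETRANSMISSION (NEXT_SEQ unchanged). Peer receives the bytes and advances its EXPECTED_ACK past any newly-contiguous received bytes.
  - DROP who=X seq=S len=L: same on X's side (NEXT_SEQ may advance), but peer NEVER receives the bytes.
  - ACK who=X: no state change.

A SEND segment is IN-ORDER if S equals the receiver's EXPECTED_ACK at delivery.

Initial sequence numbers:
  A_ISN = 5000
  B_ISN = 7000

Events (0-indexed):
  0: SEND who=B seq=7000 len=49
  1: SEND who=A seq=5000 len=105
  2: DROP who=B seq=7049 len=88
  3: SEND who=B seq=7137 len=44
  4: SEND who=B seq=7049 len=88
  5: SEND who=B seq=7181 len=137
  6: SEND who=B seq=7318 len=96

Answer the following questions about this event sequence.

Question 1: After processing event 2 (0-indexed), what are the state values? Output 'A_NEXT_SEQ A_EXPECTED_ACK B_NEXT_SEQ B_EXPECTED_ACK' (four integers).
After event 0: A_seq=5000 A_ack=7049 B_seq=7049 B_ack=5000
After event 1: A_seq=5105 A_ack=7049 B_seq=7049 B_ack=5105
After event 2: A_seq=5105 A_ack=7049 B_seq=7137 B_ack=5105

5105 7049 7137 5105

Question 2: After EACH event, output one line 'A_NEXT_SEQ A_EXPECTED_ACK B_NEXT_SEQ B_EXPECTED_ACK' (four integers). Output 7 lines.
5000 7049 7049 5000
5105 7049 7049 5105
5105 7049 7137 5105
5105 7049 7181 5105
5105 7181 7181 5105
5105 7318 7318 5105
5105 7414 7414 5105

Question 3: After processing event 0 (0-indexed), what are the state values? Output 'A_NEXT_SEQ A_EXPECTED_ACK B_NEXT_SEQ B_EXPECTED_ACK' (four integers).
After event 0: A_seq=5000 A_ack=7049 B_seq=7049 B_ack=5000

5000 7049 7049 5000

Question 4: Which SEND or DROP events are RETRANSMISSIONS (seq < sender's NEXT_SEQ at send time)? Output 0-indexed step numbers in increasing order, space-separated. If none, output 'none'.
Step 0: SEND seq=7000 -> fresh
Step 1: SEND seq=5000 -> fresh
Step 2: DROP seq=7049 -> fresh
Step 3: SEND seq=7137 -> fresh
Step 4: SEND seq=7049 -> retransmit
Step 5: SEND seq=7181 -> fresh
Step 6: SEND seq=7318 -> fresh

Answer: 4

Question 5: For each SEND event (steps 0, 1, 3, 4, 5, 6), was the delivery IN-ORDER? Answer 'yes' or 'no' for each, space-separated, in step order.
Answer: yes yes no yes yes yes

Derivation:
Step 0: SEND seq=7000 -> in-order
Step 1: SEND seq=5000 -> in-order
Step 3: SEND seq=7137 -> out-of-order
Step 4: SEND seq=7049 -> in-order
Step 5: SEND seq=7181 -> in-order
Step 6: SEND seq=7318 -> in-order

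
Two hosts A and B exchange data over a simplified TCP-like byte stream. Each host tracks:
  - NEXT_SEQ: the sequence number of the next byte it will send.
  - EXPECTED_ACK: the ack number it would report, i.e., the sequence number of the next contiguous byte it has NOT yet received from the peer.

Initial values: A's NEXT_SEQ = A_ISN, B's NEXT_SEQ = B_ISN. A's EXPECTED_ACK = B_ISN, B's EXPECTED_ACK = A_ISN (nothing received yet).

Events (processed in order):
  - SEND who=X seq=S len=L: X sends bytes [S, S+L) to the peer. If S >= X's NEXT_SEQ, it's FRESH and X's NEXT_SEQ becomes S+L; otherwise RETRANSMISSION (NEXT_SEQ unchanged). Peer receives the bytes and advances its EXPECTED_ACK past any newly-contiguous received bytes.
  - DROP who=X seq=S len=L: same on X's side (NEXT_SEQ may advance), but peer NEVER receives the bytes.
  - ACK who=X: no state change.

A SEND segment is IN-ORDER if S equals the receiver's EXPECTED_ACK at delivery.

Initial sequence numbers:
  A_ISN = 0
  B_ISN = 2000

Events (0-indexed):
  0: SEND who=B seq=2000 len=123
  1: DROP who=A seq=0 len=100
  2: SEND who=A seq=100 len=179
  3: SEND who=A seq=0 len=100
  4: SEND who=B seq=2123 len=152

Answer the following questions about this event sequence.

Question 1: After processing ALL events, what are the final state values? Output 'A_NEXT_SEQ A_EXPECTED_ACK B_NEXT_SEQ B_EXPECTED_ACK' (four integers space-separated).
Answer: 279 2275 2275 279

Derivation:
After event 0: A_seq=0 A_ack=2123 B_seq=2123 B_ack=0
After event 1: A_seq=100 A_ack=2123 B_seq=2123 B_ack=0
After event 2: A_seq=279 A_ack=2123 B_seq=2123 B_ack=0
After event 3: A_seq=279 A_ack=2123 B_seq=2123 B_ack=279
After event 4: A_seq=279 A_ack=2275 B_seq=2275 B_ack=279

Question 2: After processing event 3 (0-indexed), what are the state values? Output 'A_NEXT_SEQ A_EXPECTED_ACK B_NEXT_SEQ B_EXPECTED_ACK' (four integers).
After event 0: A_seq=0 A_ack=2123 B_seq=2123 B_ack=0
After event 1: A_seq=100 A_ack=2123 B_seq=2123 B_ack=0
After event 2: A_seq=279 A_ack=2123 B_seq=2123 B_ack=0
After event 3: A_seq=279 A_ack=2123 B_seq=2123 B_ack=279

279 2123 2123 279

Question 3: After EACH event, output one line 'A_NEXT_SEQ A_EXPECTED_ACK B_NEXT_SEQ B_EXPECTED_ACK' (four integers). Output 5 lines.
0 2123 2123 0
100 2123 2123 0
279 2123 2123 0
279 2123 2123 279
279 2275 2275 279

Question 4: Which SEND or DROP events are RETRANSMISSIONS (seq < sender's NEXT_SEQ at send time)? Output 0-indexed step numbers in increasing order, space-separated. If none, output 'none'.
Step 0: SEND seq=2000 -> fresh
Step 1: DROP seq=0 -> fresh
Step 2: SEND seq=100 -> fresh
Step 3: SEND seq=0 -> retransmit
Step 4: SEND seq=2123 -> fresh

Answer: 3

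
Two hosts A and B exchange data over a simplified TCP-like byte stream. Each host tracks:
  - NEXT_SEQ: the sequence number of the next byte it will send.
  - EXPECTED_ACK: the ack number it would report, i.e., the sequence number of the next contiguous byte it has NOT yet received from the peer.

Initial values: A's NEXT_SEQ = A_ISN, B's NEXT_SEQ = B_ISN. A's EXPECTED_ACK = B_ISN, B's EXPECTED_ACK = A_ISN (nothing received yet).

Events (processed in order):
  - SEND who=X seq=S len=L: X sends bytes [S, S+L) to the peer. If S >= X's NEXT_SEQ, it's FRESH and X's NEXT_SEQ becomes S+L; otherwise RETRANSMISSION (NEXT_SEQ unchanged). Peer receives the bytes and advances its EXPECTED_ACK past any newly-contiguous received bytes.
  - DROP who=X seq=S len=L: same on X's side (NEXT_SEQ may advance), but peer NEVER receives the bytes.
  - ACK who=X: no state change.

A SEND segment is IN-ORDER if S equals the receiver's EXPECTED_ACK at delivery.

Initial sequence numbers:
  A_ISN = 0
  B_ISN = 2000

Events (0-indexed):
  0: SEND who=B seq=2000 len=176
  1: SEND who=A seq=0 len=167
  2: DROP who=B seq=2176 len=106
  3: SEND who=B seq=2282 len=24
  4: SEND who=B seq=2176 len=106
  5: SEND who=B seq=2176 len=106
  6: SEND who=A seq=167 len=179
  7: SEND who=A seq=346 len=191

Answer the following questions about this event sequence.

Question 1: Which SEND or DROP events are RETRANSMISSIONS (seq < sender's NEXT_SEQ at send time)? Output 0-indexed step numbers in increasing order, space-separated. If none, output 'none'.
Answer: 4 5

Derivation:
Step 0: SEND seq=2000 -> fresh
Step 1: SEND seq=0 -> fresh
Step 2: DROP seq=2176 -> fresh
Step 3: SEND seq=2282 -> fresh
Step 4: SEND seq=2176 -> retransmit
Step 5: SEND seq=2176 -> retransmit
Step 6: SEND seq=167 -> fresh
Step 7: SEND seq=346 -> fresh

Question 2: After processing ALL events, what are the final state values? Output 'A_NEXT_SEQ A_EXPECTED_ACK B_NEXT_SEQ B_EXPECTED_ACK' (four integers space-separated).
Answer: 537 2306 2306 537

Derivation:
After event 0: A_seq=0 A_ack=2176 B_seq=2176 B_ack=0
After event 1: A_seq=167 A_ack=2176 B_seq=2176 B_ack=167
After event 2: A_seq=167 A_ack=2176 B_seq=2282 B_ack=167
After event 3: A_seq=167 A_ack=2176 B_seq=2306 B_ack=167
After event 4: A_seq=167 A_ack=2306 B_seq=2306 B_ack=167
After event 5: A_seq=167 A_ack=2306 B_seq=2306 B_ack=167
After event 6: A_seq=346 A_ack=2306 B_seq=2306 B_ack=346
After event 7: A_seq=537 A_ack=2306 B_seq=2306 B_ack=537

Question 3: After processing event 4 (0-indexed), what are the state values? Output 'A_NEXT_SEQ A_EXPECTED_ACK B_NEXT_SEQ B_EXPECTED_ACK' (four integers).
After event 0: A_seq=0 A_ack=2176 B_seq=2176 B_ack=0
After event 1: A_seq=167 A_ack=2176 B_seq=2176 B_ack=167
After event 2: A_seq=167 A_ack=2176 B_seq=2282 B_ack=167
After event 3: A_seq=167 A_ack=2176 B_seq=2306 B_ack=167
After event 4: A_seq=167 A_ack=2306 B_seq=2306 B_ack=167

167 2306 2306 167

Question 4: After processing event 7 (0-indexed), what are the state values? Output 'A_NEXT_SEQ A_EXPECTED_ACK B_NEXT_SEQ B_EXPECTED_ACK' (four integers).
After event 0: A_seq=0 A_ack=2176 B_seq=2176 B_ack=0
After event 1: A_seq=167 A_ack=2176 B_seq=2176 B_ack=167
After event 2: A_seq=167 A_ack=2176 B_seq=2282 B_ack=167
After event 3: A_seq=167 A_ack=2176 B_seq=2306 B_ack=167
After event 4: A_seq=167 A_ack=2306 B_seq=2306 B_ack=167
After event 5: A_seq=167 A_ack=2306 B_seq=2306 B_ack=167
After event 6: A_seq=346 A_ack=2306 B_seq=2306 B_ack=346
After event 7: A_seq=537 A_ack=2306 B_seq=2306 B_ack=537

537 2306 2306 537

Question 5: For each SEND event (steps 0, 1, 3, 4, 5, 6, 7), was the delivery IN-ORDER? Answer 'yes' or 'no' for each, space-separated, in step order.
Answer: yes yes no yes no yes yes

Derivation:
Step 0: SEND seq=2000 -> in-order
Step 1: SEND seq=0 -> in-order
Step 3: SEND seq=2282 -> out-of-order
Step 4: SEND seq=2176 -> in-order
Step 5: SEND seq=2176 -> out-of-order
Step 6: SEND seq=167 -> in-order
Step 7: SEND seq=346 -> in-order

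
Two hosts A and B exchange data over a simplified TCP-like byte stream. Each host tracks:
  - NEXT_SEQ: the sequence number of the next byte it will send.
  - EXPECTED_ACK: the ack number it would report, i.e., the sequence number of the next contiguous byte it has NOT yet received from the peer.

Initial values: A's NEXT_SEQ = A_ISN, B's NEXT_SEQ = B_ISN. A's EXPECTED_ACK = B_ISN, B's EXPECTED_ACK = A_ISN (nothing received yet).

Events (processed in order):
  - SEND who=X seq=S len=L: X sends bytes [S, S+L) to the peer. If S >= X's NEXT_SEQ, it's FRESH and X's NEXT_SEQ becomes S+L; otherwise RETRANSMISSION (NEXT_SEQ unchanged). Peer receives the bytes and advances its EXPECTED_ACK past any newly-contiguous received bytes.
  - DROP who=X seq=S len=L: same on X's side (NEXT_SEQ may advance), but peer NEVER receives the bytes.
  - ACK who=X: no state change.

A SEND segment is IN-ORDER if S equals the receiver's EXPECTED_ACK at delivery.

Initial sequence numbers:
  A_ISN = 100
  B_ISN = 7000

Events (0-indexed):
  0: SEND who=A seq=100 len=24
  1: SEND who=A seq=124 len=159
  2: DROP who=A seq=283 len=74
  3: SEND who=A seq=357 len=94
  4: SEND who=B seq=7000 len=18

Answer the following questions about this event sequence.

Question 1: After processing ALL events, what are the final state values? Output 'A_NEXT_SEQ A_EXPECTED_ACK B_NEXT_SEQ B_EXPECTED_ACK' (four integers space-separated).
After event 0: A_seq=124 A_ack=7000 B_seq=7000 B_ack=124
After event 1: A_seq=283 A_ack=7000 B_seq=7000 B_ack=283
After event 2: A_seq=357 A_ack=7000 B_seq=7000 B_ack=283
After event 3: A_seq=451 A_ack=7000 B_seq=7000 B_ack=283
After event 4: A_seq=451 A_ack=7018 B_seq=7018 B_ack=283

Answer: 451 7018 7018 283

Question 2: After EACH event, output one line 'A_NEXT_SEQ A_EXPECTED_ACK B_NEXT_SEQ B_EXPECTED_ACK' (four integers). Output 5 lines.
124 7000 7000 124
283 7000 7000 283
357 7000 7000 283
451 7000 7000 283
451 7018 7018 283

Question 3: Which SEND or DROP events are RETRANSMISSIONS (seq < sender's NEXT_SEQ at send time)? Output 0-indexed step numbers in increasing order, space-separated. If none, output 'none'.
Step 0: SEND seq=100 -> fresh
Step 1: SEND seq=124 -> fresh
Step 2: DROP seq=283 -> fresh
Step 3: SEND seq=357 -> fresh
Step 4: SEND seq=7000 -> fresh

Answer: none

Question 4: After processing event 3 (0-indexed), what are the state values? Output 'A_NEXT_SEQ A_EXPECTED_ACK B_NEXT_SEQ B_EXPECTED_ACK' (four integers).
After event 0: A_seq=124 A_ack=7000 B_seq=7000 B_ack=124
After event 1: A_seq=283 A_ack=7000 B_seq=7000 B_ack=283
After event 2: A_seq=357 A_ack=7000 B_seq=7000 B_ack=283
After event 3: A_seq=451 A_ack=7000 B_seq=7000 B_ack=283

451 7000 7000 283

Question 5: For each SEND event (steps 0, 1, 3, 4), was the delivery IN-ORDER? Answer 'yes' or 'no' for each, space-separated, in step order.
Answer: yes yes no yes

Derivation:
Step 0: SEND seq=100 -> in-order
Step 1: SEND seq=124 -> in-order
Step 3: SEND seq=357 -> out-of-order
Step 4: SEND seq=7000 -> in-order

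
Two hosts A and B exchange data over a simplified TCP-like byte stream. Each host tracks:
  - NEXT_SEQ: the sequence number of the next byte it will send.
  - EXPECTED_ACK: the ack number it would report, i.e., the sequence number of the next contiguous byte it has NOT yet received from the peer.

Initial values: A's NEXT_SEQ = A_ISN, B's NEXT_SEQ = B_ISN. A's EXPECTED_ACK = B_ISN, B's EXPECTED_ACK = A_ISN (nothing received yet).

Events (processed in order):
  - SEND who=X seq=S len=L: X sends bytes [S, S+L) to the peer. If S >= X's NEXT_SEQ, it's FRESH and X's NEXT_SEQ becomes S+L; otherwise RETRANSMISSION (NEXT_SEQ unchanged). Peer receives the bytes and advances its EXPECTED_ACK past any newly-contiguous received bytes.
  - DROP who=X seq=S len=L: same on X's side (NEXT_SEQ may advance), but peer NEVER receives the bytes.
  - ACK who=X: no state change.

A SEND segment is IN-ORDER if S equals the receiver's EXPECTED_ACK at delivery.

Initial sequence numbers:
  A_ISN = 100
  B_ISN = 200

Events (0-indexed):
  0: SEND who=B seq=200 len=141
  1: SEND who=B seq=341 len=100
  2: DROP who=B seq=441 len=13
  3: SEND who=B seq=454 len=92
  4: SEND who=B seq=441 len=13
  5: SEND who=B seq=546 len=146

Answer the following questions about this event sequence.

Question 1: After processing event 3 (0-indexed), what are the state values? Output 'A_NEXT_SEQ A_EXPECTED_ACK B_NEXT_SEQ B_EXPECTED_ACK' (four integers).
After event 0: A_seq=100 A_ack=341 B_seq=341 B_ack=100
After event 1: A_seq=100 A_ack=441 B_seq=441 B_ack=100
After event 2: A_seq=100 A_ack=441 B_seq=454 B_ack=100
After event 3: A_seq=100 A_ack=441 B_seq=546 B_ack=100

100 441 546 100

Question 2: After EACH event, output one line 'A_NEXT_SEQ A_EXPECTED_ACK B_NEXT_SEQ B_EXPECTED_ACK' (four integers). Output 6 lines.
100 341 341 100
100 441 441 100
100 441 454 100
100 441 546 100
100 546 546 100
100 692 692 100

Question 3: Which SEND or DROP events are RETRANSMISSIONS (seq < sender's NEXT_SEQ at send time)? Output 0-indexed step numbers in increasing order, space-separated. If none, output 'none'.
Answer: 4

Derivation:
Step 0: SEND seq=200 -> fresh
Step 1: SEND seq=341 -> fresh
Step 2: DROP seq=441 -> fresh
Step 3: SEND seq=454 -> fresh
Step 4: SEND seq=441 -> retransmit
Step 5: SEND seq=546 -> fresh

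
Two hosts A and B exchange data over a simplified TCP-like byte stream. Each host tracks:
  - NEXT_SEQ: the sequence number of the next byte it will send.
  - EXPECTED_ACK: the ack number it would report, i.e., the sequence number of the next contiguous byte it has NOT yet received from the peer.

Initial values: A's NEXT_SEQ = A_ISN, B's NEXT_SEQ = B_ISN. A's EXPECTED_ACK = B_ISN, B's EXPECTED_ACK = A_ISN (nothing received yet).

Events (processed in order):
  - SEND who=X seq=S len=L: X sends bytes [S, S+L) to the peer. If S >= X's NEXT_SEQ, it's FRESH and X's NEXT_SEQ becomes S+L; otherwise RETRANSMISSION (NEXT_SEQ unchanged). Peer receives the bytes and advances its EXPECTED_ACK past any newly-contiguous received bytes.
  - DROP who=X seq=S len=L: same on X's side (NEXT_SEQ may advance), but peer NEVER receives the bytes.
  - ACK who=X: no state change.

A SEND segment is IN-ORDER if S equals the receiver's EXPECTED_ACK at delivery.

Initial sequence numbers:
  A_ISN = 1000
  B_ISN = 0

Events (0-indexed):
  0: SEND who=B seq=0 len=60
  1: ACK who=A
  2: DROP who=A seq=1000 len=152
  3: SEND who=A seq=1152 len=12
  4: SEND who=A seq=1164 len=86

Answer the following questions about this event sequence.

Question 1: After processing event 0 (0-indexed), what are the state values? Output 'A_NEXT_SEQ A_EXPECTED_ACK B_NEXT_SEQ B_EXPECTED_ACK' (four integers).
After event 0: A_seq=1000 A_ack=60 B_seq=60 B_ack=1000

1000 60 60 1000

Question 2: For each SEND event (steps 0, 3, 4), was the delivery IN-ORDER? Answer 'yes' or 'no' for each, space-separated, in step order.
Step 0: SEND seq=0 -> in-order
Step 3: SEND seq=1152 -> out-of-order
Step 4: SEND seq=1164 -> out-of-order

Answer: yes no no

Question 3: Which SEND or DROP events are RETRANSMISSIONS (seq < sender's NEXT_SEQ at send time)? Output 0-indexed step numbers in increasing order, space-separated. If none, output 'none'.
Answer: none

Derivation:
Step 0: SEND seq=0 -> fresh
Step 2: DROP seq=1000 -> fresh
Step 3: SEND seq=1152 -> fresh
Step 4: SEND seq=1164 -> fresh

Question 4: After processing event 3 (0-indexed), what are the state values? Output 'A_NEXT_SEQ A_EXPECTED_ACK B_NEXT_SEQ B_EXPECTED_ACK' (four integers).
After event 0: A_seq=1000 A_ack=60 B_seq=60 B_ack=1000
After event 1: A_seq=1000 A_ack=60 B_seq=60 B_ack=1000
After event 2: A_seq=1152 A_ack=60 B_seq=60 B_ack=1000
After event 3: A_seq=1164 A_ack=60 B_seq=60 B_ack=1000

1164 60 60 1000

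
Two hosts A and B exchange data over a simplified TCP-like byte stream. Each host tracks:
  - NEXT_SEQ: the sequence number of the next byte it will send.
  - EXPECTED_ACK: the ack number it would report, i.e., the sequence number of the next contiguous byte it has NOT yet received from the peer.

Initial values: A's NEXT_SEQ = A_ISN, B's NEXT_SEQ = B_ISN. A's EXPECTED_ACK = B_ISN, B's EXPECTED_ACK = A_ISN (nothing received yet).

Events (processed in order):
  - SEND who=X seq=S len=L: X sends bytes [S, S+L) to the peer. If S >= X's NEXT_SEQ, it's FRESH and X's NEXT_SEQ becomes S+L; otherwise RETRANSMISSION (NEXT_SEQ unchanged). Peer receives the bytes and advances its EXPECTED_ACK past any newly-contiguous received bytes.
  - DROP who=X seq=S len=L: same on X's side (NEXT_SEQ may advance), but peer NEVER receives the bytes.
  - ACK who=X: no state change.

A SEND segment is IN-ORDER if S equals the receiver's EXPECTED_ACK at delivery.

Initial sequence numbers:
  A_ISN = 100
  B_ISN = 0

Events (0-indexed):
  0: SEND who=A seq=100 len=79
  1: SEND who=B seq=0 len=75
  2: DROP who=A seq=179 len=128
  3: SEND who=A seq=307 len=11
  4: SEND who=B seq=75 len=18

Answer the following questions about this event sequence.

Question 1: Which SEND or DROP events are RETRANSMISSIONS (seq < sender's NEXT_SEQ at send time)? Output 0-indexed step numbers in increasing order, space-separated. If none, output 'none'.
Answer: none

Derivation:
Step 0: SEND seq=100 -> fresh
Step 1: SEND seq=0 -> fresh
Step 2: DROP seq=179 -> fresh
Step 3: SEND seq=307 -> fresh
Step 4: SEND seq=75 -> fresh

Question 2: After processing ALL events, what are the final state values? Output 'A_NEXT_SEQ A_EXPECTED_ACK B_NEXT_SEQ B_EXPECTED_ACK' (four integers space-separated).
Answer: 318 93 93 179

Derivation:
After event 0: A_seq=179 A_ack=0 B_seq=0 B_ack=179
After event 1: A_seq=179 A_ack=75 B_seq=75 B_ack=179
After event 2: A_seq=307 A_ack=75 B_seq=75 B_ack=179
After event 3: A_seq=318 A_ack=75 B_seq=75 B_ack=179
After event 4: A_seq=318 A_ack=93 B_seq=93 B_ack=179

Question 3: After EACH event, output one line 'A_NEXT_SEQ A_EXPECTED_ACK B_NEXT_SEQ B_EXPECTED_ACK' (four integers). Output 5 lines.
179 0 0 179
179 75 75 179
307 75 75 179
318 75 75 179
318 93 93 179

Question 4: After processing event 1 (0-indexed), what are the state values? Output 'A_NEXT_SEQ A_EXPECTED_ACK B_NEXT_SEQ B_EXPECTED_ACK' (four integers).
After event 0: A_seq=179 A_ack=0 B_seq=0 B_ack=179
After event 1: A_seq=179 A_ack=75 B_seq=75 B_ack=179

179 75 75 179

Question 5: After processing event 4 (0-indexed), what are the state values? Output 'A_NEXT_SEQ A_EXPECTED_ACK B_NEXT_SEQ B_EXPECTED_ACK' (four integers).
After event 0: A_seq=179 A_ack=0 B_seq=0 B_ack=179
After event 1: A_seq=179 A_ack=75 B_seq=75 B_ack=179
After event 2: A_seq=307 A_ack=75 B_seq=75 B_ack=179
After event 3: A_seq=318 A_ack=75 B_seq=75 B_ack=179
After event 4: A_seq=318 A_ack=93 B_seq=93 B_ack=179

318 93 93 179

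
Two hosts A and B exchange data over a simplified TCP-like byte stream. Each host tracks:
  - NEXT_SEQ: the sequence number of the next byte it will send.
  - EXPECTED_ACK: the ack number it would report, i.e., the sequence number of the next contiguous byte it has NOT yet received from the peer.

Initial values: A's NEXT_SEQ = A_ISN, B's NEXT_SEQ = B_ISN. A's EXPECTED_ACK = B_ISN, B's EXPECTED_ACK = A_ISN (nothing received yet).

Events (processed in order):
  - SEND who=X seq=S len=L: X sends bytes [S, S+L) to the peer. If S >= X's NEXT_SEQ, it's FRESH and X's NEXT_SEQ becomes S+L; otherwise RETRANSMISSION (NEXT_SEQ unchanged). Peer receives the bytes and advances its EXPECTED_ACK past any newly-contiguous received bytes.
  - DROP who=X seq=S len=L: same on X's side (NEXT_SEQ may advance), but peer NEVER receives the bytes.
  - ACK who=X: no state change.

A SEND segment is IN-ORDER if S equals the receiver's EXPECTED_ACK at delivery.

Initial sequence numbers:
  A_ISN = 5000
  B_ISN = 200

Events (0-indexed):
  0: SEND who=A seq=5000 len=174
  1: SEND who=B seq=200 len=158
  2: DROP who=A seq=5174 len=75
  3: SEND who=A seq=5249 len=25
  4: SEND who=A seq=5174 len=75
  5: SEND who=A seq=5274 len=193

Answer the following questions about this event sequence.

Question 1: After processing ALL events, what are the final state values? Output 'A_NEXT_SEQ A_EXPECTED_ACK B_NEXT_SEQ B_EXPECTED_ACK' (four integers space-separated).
After event 0: A_seq=5174 A_ack=200 B_seq=200 B_ack=5174
After event 1: A_seq=5174 A_ack=358 B_seq=358 B_ack=5174
After event 2: A_seq=5249 A_ack=358 B_seq=358 B_ack=5174
After event 3: A_seq=5274 A_ack=358 B_seq=358 B_ack=5174
After event 4: A_seq=5274 A_ack=358 B_seq=358 B_ack=5274
After event 5: A_seq=5467 A_ack=358 B_seq=358 B_ack=5467

Answer: 5467 358 358 5467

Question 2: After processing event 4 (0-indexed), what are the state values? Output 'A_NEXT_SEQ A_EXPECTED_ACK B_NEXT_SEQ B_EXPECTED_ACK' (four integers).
After event 0: A_seq=5174 A_ack=200 B_seq=200 B_ack=5174
After event 1: A_seq=5174 A_ack=358 B_seq=358 B_ack=5174
After event 2: A_seq=5249 A_ack=358 B_seq=358 B_ack=5174
After event 3: A_seq=5274 A_ack=358 B_seq=358 B_ack=5174
After event 4: A_seq=5274 A_ack=358 B_seq=358 B_ack=5274

5274 358 358 5274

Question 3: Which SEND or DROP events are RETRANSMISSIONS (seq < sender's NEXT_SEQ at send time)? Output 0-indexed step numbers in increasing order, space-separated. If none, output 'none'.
Answer: 4

Derivation:
Step 0: SEND seq=5000 -> fresh
Step 1: SEND seq=200 -> fresh
Step 2: DROP seq=5174 -> fresh
Step 3: SEND seq=5249 -> fresh
Step 4: SEND seq=5174 -> retransmit
Step 5: SEND seq=5274 -> fresh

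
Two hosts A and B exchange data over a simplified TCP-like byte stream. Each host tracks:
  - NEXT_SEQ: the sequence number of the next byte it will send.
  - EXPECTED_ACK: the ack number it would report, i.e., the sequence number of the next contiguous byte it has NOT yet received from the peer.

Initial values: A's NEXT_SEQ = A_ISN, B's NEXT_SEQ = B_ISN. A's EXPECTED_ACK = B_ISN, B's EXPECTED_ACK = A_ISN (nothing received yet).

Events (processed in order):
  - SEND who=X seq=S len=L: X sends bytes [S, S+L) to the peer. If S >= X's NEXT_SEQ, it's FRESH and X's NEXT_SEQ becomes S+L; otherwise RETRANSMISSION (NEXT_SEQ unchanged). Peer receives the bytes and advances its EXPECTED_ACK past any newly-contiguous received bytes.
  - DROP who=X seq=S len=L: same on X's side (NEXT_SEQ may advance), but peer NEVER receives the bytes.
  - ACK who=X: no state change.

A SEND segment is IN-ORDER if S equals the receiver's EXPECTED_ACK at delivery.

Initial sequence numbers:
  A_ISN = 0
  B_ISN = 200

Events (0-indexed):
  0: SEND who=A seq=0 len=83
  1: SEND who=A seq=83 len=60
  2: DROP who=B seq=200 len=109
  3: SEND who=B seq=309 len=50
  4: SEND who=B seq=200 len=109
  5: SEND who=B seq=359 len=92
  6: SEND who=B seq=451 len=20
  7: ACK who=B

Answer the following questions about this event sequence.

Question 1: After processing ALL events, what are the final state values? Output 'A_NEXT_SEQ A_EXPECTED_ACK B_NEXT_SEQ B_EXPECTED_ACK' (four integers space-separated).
Answer: 143 471 471 143

Derivation:
After event 0: A_seq=83 A_ack=200 B_seq=200 B_ack=83
After event 1: A_seq=143 A_ack=200 B_seq=200 B_ack=143
After event 2: A_seq=143 A_ack=200 B_seq=309 B_ack=143
After event 3: A_seq=143 A_ack=200 B_seq=359 B_ack=143
After event 4: A_seq=143 A_ack=359 B_seq=359 B_ack=143
After event 5: A_seq=143 A_ack=451 B_seq=451 B_ack=143
After event 6: A_seq=143 A_ack=471 B_seq=471 B_ack=143
After event 7: A_seq=143 A_ack=471 B_seq=471 B_ack=143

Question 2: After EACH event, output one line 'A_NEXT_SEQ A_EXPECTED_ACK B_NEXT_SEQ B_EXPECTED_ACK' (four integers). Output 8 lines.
83 200 200 83
143 200 200 143
143 200 309 143
143 200 359 143
143 359 359 143
143 451 451 143
143 471 471 143
143 471 471 143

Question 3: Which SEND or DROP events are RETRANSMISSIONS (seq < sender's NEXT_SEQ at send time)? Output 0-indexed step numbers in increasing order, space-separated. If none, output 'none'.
Step 0: SEND seq=0 -> fresh
Step 1: SEND seq=83 -> fresh
Step 2: DROP seq=200 -> fresh
Step 3: SEND seq=309 -> fresh
Step 4: SEND seq=200 -> retransmit
Step 5: SEND seq=359 -> fresh
Step 6: SEND seq=451 -> fresh

Answer: 4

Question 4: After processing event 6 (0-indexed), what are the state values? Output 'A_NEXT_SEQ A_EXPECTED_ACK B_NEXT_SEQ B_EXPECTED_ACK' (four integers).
After event 0: A_seq=83 A_ack=200 B_seq=200 B_ack=83
After event 1: A_seq=143 A_ack=200 B_seq=200 B_ack=143
After event 2: A_seq=143 A_ack=200 B_seq=309 B_ack=143
After event 3: A_seq=143 A_ack=200 B_seq=359 B_ack=143
After event 4: A_seq=143 A_ack=359 B_seq=359 B_ack=143
After event 5: A_seq=143 A_ack=451 B_seq=451 B_ack=143
After event 6: A_seq=143 A_ack=471 B_seq=471 B_ack=143

143 471 471 143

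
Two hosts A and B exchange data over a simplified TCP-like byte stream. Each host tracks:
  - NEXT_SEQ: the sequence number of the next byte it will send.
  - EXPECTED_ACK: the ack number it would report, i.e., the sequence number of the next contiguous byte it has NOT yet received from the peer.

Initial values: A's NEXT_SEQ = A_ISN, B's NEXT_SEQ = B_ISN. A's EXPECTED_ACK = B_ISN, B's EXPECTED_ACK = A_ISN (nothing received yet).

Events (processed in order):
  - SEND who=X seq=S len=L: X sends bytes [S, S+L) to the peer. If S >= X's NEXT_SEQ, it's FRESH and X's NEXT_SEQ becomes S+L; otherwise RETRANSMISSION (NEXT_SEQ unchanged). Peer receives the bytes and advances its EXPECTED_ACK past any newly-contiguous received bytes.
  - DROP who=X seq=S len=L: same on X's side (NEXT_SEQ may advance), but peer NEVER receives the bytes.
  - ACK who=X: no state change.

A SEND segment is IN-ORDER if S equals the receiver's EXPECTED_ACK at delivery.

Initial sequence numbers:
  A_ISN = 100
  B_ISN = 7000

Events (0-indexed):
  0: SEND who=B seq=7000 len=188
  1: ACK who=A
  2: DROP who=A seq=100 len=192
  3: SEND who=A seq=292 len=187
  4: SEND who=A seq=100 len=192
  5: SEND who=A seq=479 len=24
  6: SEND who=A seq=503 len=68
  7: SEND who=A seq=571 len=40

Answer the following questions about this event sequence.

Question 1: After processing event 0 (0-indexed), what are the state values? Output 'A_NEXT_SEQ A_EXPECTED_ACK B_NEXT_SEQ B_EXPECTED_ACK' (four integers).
After event 0: A_seq=100 A_ack=7188 B_seq=7188 B_ack=100

100 7188 7188 100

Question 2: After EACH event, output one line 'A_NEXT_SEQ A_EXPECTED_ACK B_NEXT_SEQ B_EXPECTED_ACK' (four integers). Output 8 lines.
100 7188 7188 100
100 7188 7188 100
292 7188 7188 100
479 7188 7188 100
479 7188 7188 479
503 7188 7188 503
571 7188 7188 571
611 7188 7188 611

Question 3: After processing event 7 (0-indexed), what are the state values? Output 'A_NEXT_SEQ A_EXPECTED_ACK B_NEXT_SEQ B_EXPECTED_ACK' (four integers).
After event 0: A_seq=100 A_ack=7188 B_seq=7188 B_ack=100
After event 1: A_seq=100 A_ack=7188 B_seq=7188 B_ack=100
After event 2: A_seq=292 A_ack=7188 B_seq=7188 B_ack=100
After event 3: A_seq=479 A_ack=7188 B_seq=7188 B_ack=100
After event 4: A_seq=479 A_ack=7188 B_seq=7188 B_ack=479
After event 5: A_seq=503 A_ack=7188 B_seq=7188 B_ack=503
After event 6: A_seq=571 A_ack=7188 B_seq=7188 B_ack=571
After event 7: A_seq=611 A_ack=7188 B_seq=7188 B_ack=611

611 7188 7188 611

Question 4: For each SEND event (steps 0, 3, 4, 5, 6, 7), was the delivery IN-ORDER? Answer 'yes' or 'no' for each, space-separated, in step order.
Answer: yes no yes yes yes yes

Derivation:
Step 0: SEND seq=7000 -> in-order
Step 3: SEND seq=292 -> out-of-order
Step 4: SEND seq=100 -> in-order
Step 5: SEND seq=479 -> in-order
Step 6: SEND seq=503 -> in-order
Step 7: SEND seq=571 -> in-order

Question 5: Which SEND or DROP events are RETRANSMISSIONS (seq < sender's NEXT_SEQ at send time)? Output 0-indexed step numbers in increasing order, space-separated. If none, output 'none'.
Step 0: SEND seq=7000 -> fresh
Step 2: DROP seq=100 -> fresh
Step 3: SEND seq=292 -> fresh
Step 4: SEND seq=100 -> retransmit
Step 5: SEND seq=479 -> fresh
Step 6: SEND seq=503 -> fresh
Step 7: SEND seq=571 -> fresh

Answer: 4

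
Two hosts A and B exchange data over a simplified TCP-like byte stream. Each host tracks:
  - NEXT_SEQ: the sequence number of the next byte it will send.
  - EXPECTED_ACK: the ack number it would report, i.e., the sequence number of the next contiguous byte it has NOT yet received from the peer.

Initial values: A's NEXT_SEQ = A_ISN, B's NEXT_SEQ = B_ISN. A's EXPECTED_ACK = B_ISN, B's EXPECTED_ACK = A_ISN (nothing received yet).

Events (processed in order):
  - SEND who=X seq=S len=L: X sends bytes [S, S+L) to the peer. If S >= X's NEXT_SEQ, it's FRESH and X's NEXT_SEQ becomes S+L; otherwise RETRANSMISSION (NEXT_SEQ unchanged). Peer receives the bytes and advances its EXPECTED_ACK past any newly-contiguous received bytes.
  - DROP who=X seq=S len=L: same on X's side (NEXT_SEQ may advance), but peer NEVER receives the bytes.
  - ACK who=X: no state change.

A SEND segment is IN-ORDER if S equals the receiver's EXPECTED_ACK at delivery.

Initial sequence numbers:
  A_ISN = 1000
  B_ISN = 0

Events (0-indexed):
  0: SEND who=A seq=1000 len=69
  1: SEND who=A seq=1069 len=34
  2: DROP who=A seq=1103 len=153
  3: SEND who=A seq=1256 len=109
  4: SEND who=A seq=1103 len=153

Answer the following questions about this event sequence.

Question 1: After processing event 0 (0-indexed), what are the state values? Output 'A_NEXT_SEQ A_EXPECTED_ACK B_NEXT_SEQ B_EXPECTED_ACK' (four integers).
After event 0: A_seq=1069 A_ack=0 B_seq=0 B_ack=1069

1069 0 0 1069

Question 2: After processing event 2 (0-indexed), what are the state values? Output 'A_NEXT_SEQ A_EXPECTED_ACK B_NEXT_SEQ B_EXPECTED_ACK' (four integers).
After event 0: A_seq=1069 A_ack=0 B_seq=0 B_ack=1069
After event 1: A_seq=1103 A_ack=0 B_seq=0 B_ack=1103
After event 2: A_seq=1256 A_ack=0 B_seq=0 B_ack=1103

1256 0 0 1103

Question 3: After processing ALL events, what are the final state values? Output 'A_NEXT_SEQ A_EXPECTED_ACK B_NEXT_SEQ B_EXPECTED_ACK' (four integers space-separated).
After event 0: A_seq=1069 A_ack=0 B_seq=0 B_ack=1069
After event 1: A_seq=1103 A_ack=0 B_seq=0 B_ack=1103
After event 2: A_seq=1256 A_ack=0 B_seq=0 B_ack=1103
After event 3: A_seq=1365 A_ack=0 B_seq=0 B_ack=1103
After event 4: A_seq=1365 A_ack=0 B_seq=0 B_ack=1365

Answer: 1365 0 0 1365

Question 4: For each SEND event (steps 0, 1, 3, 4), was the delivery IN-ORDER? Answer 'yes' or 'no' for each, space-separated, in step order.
Step 0: SEND seq=1000 -> in-order
Step 1: SEND seq=1069 -> in-order
Step 3: SEND seq=1256 -> out-of-order
Step 4: SEND seq=1103 -> in-order

Answer: yes yes no yes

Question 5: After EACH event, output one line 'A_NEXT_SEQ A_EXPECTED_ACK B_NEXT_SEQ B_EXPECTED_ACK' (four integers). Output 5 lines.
1069 0 0 1069
1103 0 0 1103
1256 0 0 1103
1365 0 0 1103
1365 0 0 1365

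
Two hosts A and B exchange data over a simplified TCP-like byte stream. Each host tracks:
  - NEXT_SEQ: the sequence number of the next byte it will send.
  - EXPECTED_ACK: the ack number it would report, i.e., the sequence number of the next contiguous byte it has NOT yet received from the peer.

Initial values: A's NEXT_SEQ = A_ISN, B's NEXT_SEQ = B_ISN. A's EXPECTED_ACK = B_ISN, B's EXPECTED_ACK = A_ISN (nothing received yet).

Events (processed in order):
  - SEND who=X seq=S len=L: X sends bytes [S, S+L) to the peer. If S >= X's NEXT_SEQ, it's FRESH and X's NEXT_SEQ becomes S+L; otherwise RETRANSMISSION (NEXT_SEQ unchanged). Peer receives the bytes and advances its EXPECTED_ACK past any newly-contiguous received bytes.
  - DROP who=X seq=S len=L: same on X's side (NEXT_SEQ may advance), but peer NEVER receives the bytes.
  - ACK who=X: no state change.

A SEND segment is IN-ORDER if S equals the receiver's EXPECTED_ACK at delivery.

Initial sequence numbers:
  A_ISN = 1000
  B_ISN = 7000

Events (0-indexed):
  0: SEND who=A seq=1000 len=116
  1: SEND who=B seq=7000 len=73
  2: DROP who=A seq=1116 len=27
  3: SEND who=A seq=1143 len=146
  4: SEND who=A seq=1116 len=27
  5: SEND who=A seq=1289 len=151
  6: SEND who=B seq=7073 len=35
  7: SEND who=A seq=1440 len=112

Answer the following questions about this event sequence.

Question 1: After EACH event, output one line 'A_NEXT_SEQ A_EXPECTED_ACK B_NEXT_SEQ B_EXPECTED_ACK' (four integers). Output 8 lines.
1116 7000 7000 1116
1116 7073 7073 1116
1143 7073 7073 1116
1289 7073 7073 1116
1289 7073 7073 1289
1440 7073 7073 1440
1440 7108 7108 1440
1552 7108 7108 1552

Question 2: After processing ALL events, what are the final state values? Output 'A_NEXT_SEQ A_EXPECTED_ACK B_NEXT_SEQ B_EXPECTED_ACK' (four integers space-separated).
After event 0: A_seq=1116 A_ack=7000 B_seq=7000 B_ack=1116
After event 1: A_seq=1116 A_ack=7073 B_seq=7073 B_ack=1116
After event 2: A_seq=1143 A_ack=7073 B_seq=7073 B_ack=1116
After event 3: A_seq=1289 A_ack=7073 B_seq=7073 B_ack=1116
After event 4: A_seq=1289 A_ack=7073 B_seq=7073 B_ack=1289
After event 5: A_seq=1440 A_ack=7073 B_seq=7073 B_ack=1440
After event 6: A_seq=1440 A_ack=7108 B_seq=7108 B_ack=1440
After event 7: A_seq=1552 A_ack=7108 B_seq=7108 B_ack=1552

Answer: 1552 7108 7108 1552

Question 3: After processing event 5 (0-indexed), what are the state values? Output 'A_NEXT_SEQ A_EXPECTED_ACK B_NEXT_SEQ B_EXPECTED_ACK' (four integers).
After event 0: A_seq=1116 A_ack=7000 B_seq=7000 B_ack=1116
After event 1: A_seq=1116 A_ack=7073 B_seq=7073 B_ack=1116
After event 2: A_seq=1143 A_ack=7073 B_seq=7073 B_ack=1116
After event 3: A_seq=1289 A_ack=7073 B_seq=7073 B_ack=1116
After event 4: A_seq=1289 A_ack=7073 B_seq=7073 B_ack=1289
After event 5: A_seq=1440 A_ack=7073 B_seq=7073 B_ack=1440

1440 7073 7073 1440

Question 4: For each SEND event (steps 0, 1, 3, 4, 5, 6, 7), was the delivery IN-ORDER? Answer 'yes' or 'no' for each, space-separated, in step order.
Answer: yes yes no yes yes yes yes

Derivation:
Step 0: SEND seq=1000 -> in-order
Step 1: SEND seq=7000 -> in-order
Step 3: SEND seq=1143 -> out-of-order
Step 4: SEND seq=1116 -> in-order
Step 5: SEND seq=1289 -> in-order
Step 6: SEND seq=7073 -> in-order
Step 7: SEND seq=1440 -> in-order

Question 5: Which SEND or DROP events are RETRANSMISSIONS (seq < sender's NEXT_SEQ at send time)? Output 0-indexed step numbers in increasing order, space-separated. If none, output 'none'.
Answer: 4

Derivation:
Step 0: SEND seq=1000 -> fresh
Step 1: SEND seq=7000 -> fresh
Step 2: DROP seq=1116 -> fresh
Step 3: SEND seq=1143 -> fresh
Step 4: SEND seq=1116 -> retransmit
Step 5: SEND seq=1289 -> fresh
Step 6: SEND seq=7073 -> fresh
Step 7: SEND seq=1440 -> fresh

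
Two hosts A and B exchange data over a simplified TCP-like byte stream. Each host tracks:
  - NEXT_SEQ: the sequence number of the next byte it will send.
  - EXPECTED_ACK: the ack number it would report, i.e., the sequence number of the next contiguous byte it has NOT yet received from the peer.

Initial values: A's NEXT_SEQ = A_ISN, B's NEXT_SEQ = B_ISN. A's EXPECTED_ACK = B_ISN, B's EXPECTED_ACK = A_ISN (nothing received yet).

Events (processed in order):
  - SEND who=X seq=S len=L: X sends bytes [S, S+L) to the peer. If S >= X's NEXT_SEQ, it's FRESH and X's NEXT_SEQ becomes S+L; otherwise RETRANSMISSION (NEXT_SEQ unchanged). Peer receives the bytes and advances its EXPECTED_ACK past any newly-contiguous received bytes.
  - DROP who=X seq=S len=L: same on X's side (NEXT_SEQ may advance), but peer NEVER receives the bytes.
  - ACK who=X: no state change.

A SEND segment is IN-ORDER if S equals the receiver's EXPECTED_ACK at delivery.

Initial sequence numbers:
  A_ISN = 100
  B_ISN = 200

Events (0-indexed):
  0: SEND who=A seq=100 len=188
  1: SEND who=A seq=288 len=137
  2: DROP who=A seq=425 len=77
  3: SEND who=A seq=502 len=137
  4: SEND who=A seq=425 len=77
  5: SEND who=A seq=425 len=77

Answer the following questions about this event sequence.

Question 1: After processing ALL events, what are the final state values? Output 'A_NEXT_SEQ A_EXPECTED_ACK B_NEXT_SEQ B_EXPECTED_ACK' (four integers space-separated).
Answer: 639 200 200 639

Derivation:
After event 0: A_seq=288 A_ack=200 B_seq=200 B_ack=288
After event 1: A_seq=425 A_ack=200 B_seq=200 B_ack=425
After event 2: A_seq=502 A_ack=200 B_seq=200 B_ack=425
After event 3: A_seq=639 A_ack=200 B_seq=200 B_ack=425
After event 4: A_seq=639 A_ack=200 B_seq=200 B_ack=639
After event 5: A_seq=639 A_ack=200 B_seq=200 B_ack=639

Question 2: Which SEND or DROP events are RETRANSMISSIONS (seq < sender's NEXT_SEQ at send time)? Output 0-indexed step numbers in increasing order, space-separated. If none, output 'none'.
Answer: 4 5

Derivation:
Step 0: SEND seq=100 -> fresh
Step 1: SEND seq=288 -> fresh
Step 2: DROP seq=425 -> fresh
Step 3: SEND seq=502 -> fresh
Step 4: SEND seq=425 -> retransmit
Step 5: SEND seq=425 -> retransmit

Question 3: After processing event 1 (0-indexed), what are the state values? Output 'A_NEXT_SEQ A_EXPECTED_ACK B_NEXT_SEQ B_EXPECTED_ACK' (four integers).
After event 0: A_seq=288 A_ack=200 B_seq=200 B_ack=288
After event 1: A_seq=425 A_ack=200 B_seq=200 B_ack=425

425 200 200 425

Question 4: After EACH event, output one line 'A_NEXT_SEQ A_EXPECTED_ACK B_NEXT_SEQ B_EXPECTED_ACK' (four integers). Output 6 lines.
288 200 200 288
425 200 200 425
502 200 200 425
639 200 200 425
639 200 200 639
639 200 200 639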